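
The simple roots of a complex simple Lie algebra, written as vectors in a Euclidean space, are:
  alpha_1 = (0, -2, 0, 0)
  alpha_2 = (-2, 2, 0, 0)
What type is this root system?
B2

Compute the Cartan integers a_ij = 2(alpha_i, alpha_j)/(alpha_j, alpha_j); the resulting 2x2 Cartan matrix is
[[2, -1], [-2, 2]].
The roots have two lengths (squared-length ratio 2:1); the short ones are alpha_{1}. The associated Dynkin diagram is a chain of 2 nodes with a double edge at one end; the terminal node there is the unique short simple root (B_2), so the type is B_2 (the algebra so(5)).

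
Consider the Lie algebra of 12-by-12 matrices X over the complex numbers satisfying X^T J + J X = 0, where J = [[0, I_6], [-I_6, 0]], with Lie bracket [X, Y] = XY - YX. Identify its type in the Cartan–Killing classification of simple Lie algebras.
This is sp(12), which has dimension 12(12+1)/2 = 78 and rank 12/2 = 6. In the classification of classical Lie algebras, the symplectic algebra sp(2n) has type C_n; here n = 6, so the Dynkin diagram is a chain of 6 nodes with a double edge at one end; the terminal node there is the unique long simple root (C_6). Hence the type is C_6.

C6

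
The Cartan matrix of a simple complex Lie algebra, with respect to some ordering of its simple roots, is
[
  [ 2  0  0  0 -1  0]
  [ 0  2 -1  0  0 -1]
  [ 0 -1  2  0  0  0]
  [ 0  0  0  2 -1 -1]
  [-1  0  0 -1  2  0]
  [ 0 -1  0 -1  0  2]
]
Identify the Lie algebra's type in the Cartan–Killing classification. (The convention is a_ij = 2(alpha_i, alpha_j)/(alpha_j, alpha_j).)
The matrix has rank 6 with 2's on the diagonal. Reading the off-diagonal entries as Dynkin edges (a single edge where a_ij = a_ji = -1; a double or triple edge where a_ij * a_ji = 2 or 3), the diagram is a chain of 6 nodes with single edges (A_6). One simple-root ordering that puts it in standard form is (alpha_1, alpha_5, alpha_4, alpha_6, alpha_2, alpha_3). So the algebra is type A_6, i.e. sl(7).

A_6 (sl(7))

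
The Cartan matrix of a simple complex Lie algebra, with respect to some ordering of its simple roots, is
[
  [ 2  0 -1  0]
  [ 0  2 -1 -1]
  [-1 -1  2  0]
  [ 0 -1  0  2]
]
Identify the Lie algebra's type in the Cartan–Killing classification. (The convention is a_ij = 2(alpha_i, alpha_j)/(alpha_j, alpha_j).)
type A_4

The matrix has rank 4 with 2's on the diagonal. Reading the off-diagonal entries as Dynkin edges (a single edge where a_ij = a_ji = -1; a double or triple edge where a_ij * a_ji = 2 or 3), the diagram is a chain of 4 nodes with single edges (A_4). One simple-root ordering that puts it in standard form is (alpha_1, alpha_3, alpha_2, alpha_4). So the algebra is type A_4, i.e. sl(5).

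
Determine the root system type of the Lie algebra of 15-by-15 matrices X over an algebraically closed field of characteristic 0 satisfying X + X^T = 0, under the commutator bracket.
This is so(15) with 15 odd, which has dimension 15(15-1)/2 = 105 and rank (15-1)/2 = 7. In the classification of classical Lie algebras, the orthogonal algebra so(2n+1) in an odd number of variables has type B_n; here n = 7, so the Dynkin diagram is a chain of 7 nodes with a double edge at one end; the terminal node there is the unique short simple root (B_7). Hence the type is B_7.

type B_7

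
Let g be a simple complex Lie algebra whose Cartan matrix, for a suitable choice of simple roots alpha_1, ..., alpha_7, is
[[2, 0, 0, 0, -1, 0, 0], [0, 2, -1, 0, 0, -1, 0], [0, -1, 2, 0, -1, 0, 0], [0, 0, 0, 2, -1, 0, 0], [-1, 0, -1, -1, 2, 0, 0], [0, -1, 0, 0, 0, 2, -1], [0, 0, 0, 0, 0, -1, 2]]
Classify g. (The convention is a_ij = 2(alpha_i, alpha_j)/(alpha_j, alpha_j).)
D_7

The matrix has rank 7 with 2's on the diagonal. Reading the off-diagonal entries as Dynkin edges (a single edge where a_ij = a_ji = -1; a double or triple edge where a_ij * a_ji = 2 or 3), the diagram is a chain of 5 nodes with a fork of two nodes at one end (D_7). One simple-root ordering that puts it in standard form is (alpha_7, alpha_6, alpha_2, alpha_3, alpha_5, alpha_1, alpha_4). So the algebra is type D_7, i.e. so(14).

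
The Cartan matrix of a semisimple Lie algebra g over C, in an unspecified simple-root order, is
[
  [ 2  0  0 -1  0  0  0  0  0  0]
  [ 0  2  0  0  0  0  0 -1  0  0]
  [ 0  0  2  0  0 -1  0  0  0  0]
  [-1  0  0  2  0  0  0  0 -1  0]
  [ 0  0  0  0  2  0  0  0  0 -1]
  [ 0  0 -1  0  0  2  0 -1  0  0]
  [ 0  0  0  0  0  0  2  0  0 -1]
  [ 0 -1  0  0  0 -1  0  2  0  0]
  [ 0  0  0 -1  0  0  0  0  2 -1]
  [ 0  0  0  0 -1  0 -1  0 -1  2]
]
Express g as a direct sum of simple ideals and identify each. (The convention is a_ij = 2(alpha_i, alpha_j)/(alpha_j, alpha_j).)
The diagram associated to this matrix has two connected components: the simple roots {alpha_2, alpha_3, alpha_6, alpha_8} form a chain of 4 nodes with single edges (A_4), and {alpha_1, alpha_4, alpha_5, alpha_7, alpha_9, alpha_10} form a chain of 4 nodes with a fork of two nodes at one end (D_6). A semisimple Lie algebra decomposes uniquely as the direct sum of simple ideals, one per connected component of its Dynkin diagram, so g ≅ A_4 ⊕ D_6 (dimension 24 + 66 = 90).

A_4 + D_6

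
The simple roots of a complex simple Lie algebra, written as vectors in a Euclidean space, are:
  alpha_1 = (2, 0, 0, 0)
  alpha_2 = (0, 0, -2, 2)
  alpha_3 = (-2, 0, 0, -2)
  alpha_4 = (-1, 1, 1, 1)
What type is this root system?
Compute the Cartan integers a_ij = 2(alpha_i, alpha_j)/(alpha_j, alpha_j); the resulting 4x4 Cartan matrix is
[[2, 0, -1, -1], [0, 2, -1, 0], [-2, -1, 2, 0], [-1, 0, 0, 2]].
The roots have two lengths (squared-length ratio 2:1); the short ones are alpha_{1,4}. The associated Dynkin diagram is a chain of 4 nodes with a double edge between the middle two (F_4), so the type is F_4.

F_4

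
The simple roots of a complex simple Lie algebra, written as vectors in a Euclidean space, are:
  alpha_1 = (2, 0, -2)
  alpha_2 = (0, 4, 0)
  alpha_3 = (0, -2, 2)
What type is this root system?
Compute the Cartan integers a_ij = 2(alpha_i, alpha_j)/(alpha_j, alpha_j); the resulting 3x3 Cartan matrix is
[[2, 0, -1], [0, 2, -2], [-1, -1, 2]].
The roots have two lengths (squared-length ratio 2:1); the short ones are alpha_{1,3}. The associated Dynkin diagram is a chain of 3 nodes with a double edge at one end; the terminal node there is the unique long simple root (C_3), so the type is C_3 (the algebra sp(6)).

C_3 (sp(6))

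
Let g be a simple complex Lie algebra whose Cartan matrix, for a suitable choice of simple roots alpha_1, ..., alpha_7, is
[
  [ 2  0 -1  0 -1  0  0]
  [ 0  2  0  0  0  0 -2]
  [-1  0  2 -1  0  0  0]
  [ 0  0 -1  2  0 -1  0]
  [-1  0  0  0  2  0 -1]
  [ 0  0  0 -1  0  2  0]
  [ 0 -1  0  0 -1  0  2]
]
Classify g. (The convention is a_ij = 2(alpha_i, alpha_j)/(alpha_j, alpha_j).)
The matrix has rank 7 with 2's on the diagonal. Reading the off-diagonal entries as Dynkin edges (a single edge where a_ij = a_ji = -1; a double or triple edge where a_ij * a_ji = 2 or 3), the diagram is a chain of 7 nodes with a double edge at one end; the terminal node there is the unique long simple root (C_7). One simple-root ordering that puts it in standard form is (alpha_6, alpha_4, alpha_3, alpha_1, alpha_5, alpha_7, alpha_2). So the algebra is type C_7, i.e. sp(14).

C7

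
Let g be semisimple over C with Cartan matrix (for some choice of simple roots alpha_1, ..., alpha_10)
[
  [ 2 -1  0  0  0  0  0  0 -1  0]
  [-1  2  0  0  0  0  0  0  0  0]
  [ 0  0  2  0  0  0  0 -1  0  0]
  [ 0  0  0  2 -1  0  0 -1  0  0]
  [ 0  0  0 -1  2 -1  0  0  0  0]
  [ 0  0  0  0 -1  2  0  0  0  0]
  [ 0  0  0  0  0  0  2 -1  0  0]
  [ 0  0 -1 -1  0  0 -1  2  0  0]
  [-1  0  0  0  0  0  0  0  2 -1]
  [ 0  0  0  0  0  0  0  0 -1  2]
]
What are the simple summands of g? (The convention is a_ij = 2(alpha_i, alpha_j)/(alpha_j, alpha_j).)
type A_4 + type D_6

The diagram associated to this matrix has two connected components: the simple roots {alpha_1, alpha_2, alpha_9, alpha_10} form a chain of 4 nodes with single edges (A_4), and {alpha_3, alpha_4, alpha_5, alpha_6, alpha_7, alpha_8} form a chain of 4 nodes with a fork of two nodes at one end (D_6). A semisimple Lie algebra decomposes uniquely as the direct sum of simple ideals, one per connected component of its Dynkin diagram, so g ≅ A_4 ⊕ D_6 (dimension 24 + 66 = 90).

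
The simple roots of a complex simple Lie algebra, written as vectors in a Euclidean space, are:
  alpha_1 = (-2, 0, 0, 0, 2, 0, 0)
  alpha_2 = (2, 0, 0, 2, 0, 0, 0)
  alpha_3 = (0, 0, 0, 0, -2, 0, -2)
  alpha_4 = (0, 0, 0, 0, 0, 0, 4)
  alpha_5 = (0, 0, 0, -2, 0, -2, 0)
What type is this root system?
Compute the Cartan integers a_ij = 2(alpha_i, alpha_j)/(alpha_j, alpha_j); the resulting 5x5 Cartan matrix is
[[2, -1, -1, 0, 0], [-1, 2, 0, 0, -1], [-1, 0, 2, -1, 0], [0, 0, -2, 2, 0], [0, -1, 0, 0, 2]].
The roots have two lengths (squared-length ratio 2:1); the short ones are alpha_{1,2,3,5}. The associated Dynkin diagram is a chain of 5 nodes with a double edge at one end; the terminal node there is the unique long simple root (C_5), so the type is C_5 (the algebra sp(10)).

type C_5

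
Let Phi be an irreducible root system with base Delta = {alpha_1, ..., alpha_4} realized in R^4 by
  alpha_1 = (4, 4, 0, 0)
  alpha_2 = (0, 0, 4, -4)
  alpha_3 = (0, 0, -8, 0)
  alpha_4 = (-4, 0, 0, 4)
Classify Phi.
C_4 (sp(8))

Compute the Cartan integers a_ij = 2(alpha_i, alpha_j)/(alpha_j, alpha_j); the resulting 4x4 Cartan matrix is
[[2, 0, 0, -1], [0, 2, -1, -1], [0, -2, 2, 0], [-1, -1, 0, 2]].
The roots have two lengths (squared-length ratio 2:1); the short ones are alpha_{1,2,4}. The associated Dynkin diagram is a chain of 4 nodes with a double edge at one end; the terminal node there is the unique long simple root (C_4), so the type is C_4 (the algebra sp(8)).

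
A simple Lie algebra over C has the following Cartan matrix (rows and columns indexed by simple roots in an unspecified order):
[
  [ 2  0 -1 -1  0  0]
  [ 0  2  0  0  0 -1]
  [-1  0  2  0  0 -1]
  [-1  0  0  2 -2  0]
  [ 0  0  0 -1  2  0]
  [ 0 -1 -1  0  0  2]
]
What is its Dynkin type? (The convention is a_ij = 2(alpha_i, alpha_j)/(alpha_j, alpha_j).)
The matrix has rank 6 with 2's on the diagonal. Reading the off-diagonal entries as Dynkin edges (a single edge where a_ij = a_ji = -1; a double or triple edge where a_ij * a_ji = 2 or 3), the diagram is a chain of 6 nodes with a double edge at one end; the terminal node there is the unique short simple root (B_6). One simple-root ordering that puts it in standard form is (alpha_2, alpha_6, alpha_3, alpha_1, alpha_4, alpha_5). So the algebra is type B_6, i.e. so(13).

B6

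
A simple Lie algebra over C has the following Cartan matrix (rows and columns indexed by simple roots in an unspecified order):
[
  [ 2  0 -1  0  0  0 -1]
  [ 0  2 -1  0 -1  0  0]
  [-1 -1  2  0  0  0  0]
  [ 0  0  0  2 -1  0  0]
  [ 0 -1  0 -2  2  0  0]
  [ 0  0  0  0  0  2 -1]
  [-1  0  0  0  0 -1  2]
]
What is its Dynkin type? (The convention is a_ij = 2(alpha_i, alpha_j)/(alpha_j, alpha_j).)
B_7 (so(15))

The matrix has rank 7 with 2's on the diagonal. Reading the off-diagonal entries as Dynkin edges (a single edge where a_ij = a_ji = -1; a double or triple edge where a_ij * a_ji = 2 or 3), the diagram is a chain of 7 nodes with a double edge at one end; the terminal node there is the unique short simple root (B_7). One simple-root ordering that puts it in standard form is (alpha_6, alpha_7, alpha_1, alpha_3, alpha_2, alpha_5, alpha_4). So the algebra is type B_7, i.e. so(15).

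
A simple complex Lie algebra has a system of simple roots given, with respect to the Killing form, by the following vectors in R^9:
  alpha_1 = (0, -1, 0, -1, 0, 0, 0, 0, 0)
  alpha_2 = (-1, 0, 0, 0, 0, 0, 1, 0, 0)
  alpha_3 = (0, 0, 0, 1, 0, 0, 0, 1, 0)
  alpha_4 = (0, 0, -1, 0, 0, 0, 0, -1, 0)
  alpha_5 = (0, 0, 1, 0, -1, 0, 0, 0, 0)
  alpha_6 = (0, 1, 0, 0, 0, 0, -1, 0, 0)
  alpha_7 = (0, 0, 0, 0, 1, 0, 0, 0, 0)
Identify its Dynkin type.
Compute the Cartan integers a_ij = 2(alpha_i, alpha_j)/(alpha_j, alpha_j); the resulting 7x7 Cartan matrix is
[[2, 0, -1, 0, 0, -1, 0], [0, 2, 0, 0, 0, -1, 0], [-1, 0, 2, -1, 0, 0, 0], [0, 0, -1, 2, -1, 0, 0], [0, 0, 0, -1, 2, 0, -2], [-1, -1, 0, 0, 0, 2, 0], [0, 0, 0, 0, -1, 0, 2]].
The roots have two lengths (squared-length ratio 2:1); the short ones are alpha_{7}. The associated Dynkin diagram is a chain of 7 nodes with a double edge at one end; the terminal node there is the unique short simple root (B_7), so the type is B_7 (the algebra so(15)).

B7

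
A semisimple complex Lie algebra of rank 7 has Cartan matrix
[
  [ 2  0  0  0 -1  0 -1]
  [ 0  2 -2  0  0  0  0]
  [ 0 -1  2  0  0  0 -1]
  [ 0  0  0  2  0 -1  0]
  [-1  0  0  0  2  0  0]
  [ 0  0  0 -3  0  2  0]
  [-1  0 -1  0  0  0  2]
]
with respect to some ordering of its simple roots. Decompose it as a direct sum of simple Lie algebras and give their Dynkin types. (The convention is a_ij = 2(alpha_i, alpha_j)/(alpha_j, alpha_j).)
C5 + G2

The diagram associated to this matrix has two connected components: the simple roots {alpha_1, alpha_2, alpha_3, alpha_5, alpha_7} form a chain of 5 nodes with a double edge at one end; the terminal node there is the unique long simple root (C_5), and {alpha_4, alpha_6} form two nodes joined by a triple edge (G_2). A semisimple Lie algebra decomposes uniquely as the direct sum of simple ideals, one per connected component of its Dynkin diagram, so g ≅ C_5 ⊕ G_2 (dimension 55 + 14 = 69).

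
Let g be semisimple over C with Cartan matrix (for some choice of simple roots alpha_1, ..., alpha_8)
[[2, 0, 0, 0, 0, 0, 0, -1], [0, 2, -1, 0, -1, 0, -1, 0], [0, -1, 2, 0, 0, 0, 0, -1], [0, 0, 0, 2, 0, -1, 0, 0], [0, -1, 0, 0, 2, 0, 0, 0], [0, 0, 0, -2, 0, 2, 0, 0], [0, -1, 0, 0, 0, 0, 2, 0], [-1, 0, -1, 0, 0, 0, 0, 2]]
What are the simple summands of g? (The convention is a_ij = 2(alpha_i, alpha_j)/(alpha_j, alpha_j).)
The diagram associated to this matrix has two connected components: the simple roots {alpha_4, alpha_6} form a chain of 2 nodes with a double edge at one end; the terminal node there is the unique short simple root (B_2), and {alpha_1, alpha_2, alpha_3, alpha_5, alpha_7, alpha_8} form a chain of 4 nodes with a fork of two nodes at one end (D_6). A semisimple Lie algebra decomposes uniquely as the direct sum of simple ideals, one per connected component of its Dynkin diagram, so g ≅ B_2 ⊕ D_6 (dimension 10 + 66 = 76).

type B_2 ⊕ type D_6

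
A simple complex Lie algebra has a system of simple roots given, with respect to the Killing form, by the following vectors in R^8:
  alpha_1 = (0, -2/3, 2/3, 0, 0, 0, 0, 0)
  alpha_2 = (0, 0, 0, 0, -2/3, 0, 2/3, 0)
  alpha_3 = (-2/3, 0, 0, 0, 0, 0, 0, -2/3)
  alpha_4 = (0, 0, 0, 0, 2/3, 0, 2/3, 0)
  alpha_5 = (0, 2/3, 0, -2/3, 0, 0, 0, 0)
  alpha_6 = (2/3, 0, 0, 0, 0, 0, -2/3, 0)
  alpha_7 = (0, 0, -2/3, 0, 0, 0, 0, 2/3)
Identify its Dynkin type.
Compute the Cartan integers a_ij = 2(alpha_i, alpha_j)/(alpha_j, alpha_j); the resulting 7x7 Cartan matrix is
[[2, 0, 0, 0, -1, 0, -1], [0, 2, 0, 0, 0, -1, 0], [0, 0, 2, 0, 0, -1, -1], [0, 0, 0, 2, 0, -1, 0], [-1, 0, 0, 0, 2, 0, 0], [0, -1, -1, -1, 0, 2, 0], [-1, 0, -1, 0, 0, 0, 2]].
All simple roots have the same length, so the diagram is simply laced. The associated Dynkin diagram is a chain of 5 nodes with a fork of two nodes at one end (D_7), so the type is D_7 (the algebra so(14)).

type D_7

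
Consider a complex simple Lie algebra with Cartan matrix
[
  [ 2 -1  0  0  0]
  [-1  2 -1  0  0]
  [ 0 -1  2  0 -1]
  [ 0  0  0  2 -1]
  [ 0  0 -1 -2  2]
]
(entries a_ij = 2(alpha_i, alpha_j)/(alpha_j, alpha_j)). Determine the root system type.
type B_5

The matrix has rank 5 with 2's on the diagonal. Reading the off-diagonal entries as Dynkin edges (a single edge where a_ij = a_ji = -1; a double or triple edge where a_ij * a_ji = 2 or 3), the diagram is a chain of 5 nodes with a double edge at one end; the terminal node there is the unique short simple root (B_5). One simple-root ordering that puts it in standard form is (alpha_1, alpha_2, alpha_3, alpha_5, alpha_4). So the algebra is type B_5, i.e. so(11).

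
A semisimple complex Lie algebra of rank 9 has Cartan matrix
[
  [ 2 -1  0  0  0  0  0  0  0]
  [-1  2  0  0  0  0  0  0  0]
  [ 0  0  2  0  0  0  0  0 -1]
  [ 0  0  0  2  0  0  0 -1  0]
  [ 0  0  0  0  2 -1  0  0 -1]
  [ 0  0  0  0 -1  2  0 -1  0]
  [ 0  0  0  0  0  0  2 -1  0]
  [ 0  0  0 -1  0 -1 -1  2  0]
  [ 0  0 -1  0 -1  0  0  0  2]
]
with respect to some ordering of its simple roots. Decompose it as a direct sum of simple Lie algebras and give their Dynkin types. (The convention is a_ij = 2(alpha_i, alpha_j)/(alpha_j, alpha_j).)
A_2 ⊕ D_7

The diagram associated to this matrix has two connected components: the simple roots {alpha_1, alpha_2} form a chain of 2 nodes with single edges (A_2), and {alpha_3, alpha_4, alpha_5, alpha_6, alpha_7, alpha_8, alpha_9} form a chain of 5 nodes with a fork of two nodes at one end (D_7). A semisimple Lie algebra decomposes uniquely as the direct sum of simple ideals, one per connected component of its Dynkin diagram, so g ≅ A_2 ⊕ D_7 (dimension 8 + 91 = 99).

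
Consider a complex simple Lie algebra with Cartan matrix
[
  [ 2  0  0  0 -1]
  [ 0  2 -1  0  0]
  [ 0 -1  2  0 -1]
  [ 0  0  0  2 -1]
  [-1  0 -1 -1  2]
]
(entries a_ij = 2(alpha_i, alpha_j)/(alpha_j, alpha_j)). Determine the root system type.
The matrix has rank 5 with 2's on the diagonal. Reading the off-diagonal entries as Dynkin edges (a single edge where a_ij = a_ji = -1; a double or triple edge where a_ij * a_ji = 2 or 3), the diagram is a chain of 3 nodes with a fork of two nodes at one end (D_5). One simple-root ordering that puts it in standard form is (alpha_2, alpha_3, alpha_5, alpha_1, alpha_4). So the algebra is type D_5, i.e. so(10).

D5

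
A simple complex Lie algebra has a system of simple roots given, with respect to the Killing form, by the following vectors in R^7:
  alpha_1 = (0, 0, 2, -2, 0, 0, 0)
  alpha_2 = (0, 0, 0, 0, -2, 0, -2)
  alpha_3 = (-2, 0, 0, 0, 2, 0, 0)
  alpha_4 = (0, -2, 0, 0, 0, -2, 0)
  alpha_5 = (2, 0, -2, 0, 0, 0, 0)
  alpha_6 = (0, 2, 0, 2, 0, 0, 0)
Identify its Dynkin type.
Compute the Cartan integers a_ij = 2(alpha_i, alpha_j)/(alpha_j, alpha_j); the resulting 6x6 Cartan matrix is
[[2, 0, 0, 0, -1, -1], [0, 2, -1, 0, 0, 0], [0, -1, 2, 0, -1, 0], [0, 0, 0, 2, 0, -1], [-1, 0, -1, 0, 2, 0], [-1, 0, 0, -1, 0, 2]].
All simple roots have the same length, so the diagram is simply laced. The associated Dynkin diagram is a chain of 6 nodes with single edges (A_6), so the type is A_6 (the algebra sl(7)).

type A_6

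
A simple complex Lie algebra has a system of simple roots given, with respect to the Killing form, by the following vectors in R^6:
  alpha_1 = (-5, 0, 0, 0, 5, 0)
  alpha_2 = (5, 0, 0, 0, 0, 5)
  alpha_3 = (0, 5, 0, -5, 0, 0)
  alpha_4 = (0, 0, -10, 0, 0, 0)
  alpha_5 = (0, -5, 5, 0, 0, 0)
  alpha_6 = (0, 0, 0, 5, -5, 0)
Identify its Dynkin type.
Compute the Cartan integers a_ij = 2(alpha_i, alpha_j)/(alpha_j, alpha_j); the resulting 6x6 Cartan matrix is
[[2, -1, 0, 0, 0, -1], [-1, 2, 0, 0, 0, 0], [0, 0, 2, 0, -1, -1], [0, 0, 0, 2, -2, 0], [0, 0, -1, -1, 2, 0], [-1, 0, -1, 0, 0, 2]].
The roots have two lengths (squared-length ratio 2:1); the short ones are alpha_{1,2,3,5,6}. The associated Dynkin diagram is a chain of 6 nodes with a double edge at one end; the terminal node there is the unique long simple root (C_6), so the type is C_6 (the algebra sp(12)).

C6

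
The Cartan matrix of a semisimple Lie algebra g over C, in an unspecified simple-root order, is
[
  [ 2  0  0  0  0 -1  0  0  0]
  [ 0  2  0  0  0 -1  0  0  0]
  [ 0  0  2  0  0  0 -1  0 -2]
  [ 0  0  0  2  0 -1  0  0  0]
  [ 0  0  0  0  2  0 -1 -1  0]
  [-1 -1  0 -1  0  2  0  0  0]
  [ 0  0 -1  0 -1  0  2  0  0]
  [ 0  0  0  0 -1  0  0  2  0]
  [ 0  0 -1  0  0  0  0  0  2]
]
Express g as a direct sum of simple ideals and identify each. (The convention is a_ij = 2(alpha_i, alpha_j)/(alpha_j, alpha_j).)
The diagram associated to this matrix has two connected components: the simple roots {alpha_3, alpha_5, alpha_7, alpha_8, alpha_9} form a chain of 5 nodes with a double edge at one end; the terminal node there is the unique short simple root (B_5), and {alpha_1, alpha_2, alpha_4, alpha_6} form a chain of 2 nodes with a fork of two nodes at one end (D_4). A semisimple Lie algebra decomposes uniquely as the direct sum of simple ideals, one per connected component of its Dynkin diagram, so g ≅ B_5 ⊕ D_4 (dimension 55 + 28 = 83).

B_5 (so(11)) + D_4 (so(8))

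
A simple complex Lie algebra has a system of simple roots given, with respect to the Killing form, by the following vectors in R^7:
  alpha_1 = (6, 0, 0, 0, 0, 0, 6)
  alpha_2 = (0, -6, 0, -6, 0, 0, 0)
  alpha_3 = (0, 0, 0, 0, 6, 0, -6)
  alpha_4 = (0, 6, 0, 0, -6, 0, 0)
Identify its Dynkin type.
A4

Compute the Cartan integers a_ij = 2(alpha_i, alpha_j)/(alpha_j, alpha_j); the resulting 4x4 Cartan matrix is
[[2, 0, -1, 0], [0, 2, 0, -1], [-1, 0, 2, -1], [0, -1, -1, 2]].
All simple roots have the same length, so the diagram is simply laced. The associated Dynkin diagram is a chain of 4 nodes with single edges (A_4), so the type is A_4 (the algebra sl(5)).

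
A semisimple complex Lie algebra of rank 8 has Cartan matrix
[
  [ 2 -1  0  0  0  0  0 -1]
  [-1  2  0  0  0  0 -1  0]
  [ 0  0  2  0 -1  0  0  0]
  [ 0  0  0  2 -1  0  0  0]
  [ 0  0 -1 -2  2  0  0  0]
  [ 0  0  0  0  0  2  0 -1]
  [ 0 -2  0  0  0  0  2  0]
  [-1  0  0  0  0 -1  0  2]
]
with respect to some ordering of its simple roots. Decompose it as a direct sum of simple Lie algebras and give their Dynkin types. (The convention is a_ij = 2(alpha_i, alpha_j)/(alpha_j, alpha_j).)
The diagram associated to this matrix has two connected components: the simple roots {alpha_3, alpha_4, alpha_5} form a chain of 3 nodes with a double edge at one end; the terminal node there is the unique short simple root (B_3), and {alpha_1, alpha_2, alpha_6, alpha_7, alpha_8} form a chain of 5 nodes with a double edge at one end; the terminal node there is the unique long simple root (C_5). A semisimple Lie algebra decomposes uniquely as the direct sum of simple ideals, one per connected component of its Dynkin diagram, so g ≅ B_3 ⊕ C_5 (dimension 21 + 55 = 76).

B_3 (so(7)) + C_5 (sp(10))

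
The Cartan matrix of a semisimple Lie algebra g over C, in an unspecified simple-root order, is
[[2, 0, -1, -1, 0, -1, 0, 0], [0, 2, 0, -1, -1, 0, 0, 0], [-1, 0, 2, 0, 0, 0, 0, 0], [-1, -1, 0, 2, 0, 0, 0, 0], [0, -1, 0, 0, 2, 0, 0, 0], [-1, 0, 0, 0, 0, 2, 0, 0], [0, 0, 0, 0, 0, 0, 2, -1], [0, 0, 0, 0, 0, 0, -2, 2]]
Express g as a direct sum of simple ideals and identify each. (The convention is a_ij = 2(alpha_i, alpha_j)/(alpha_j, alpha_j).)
The diagram associated to this matrix has two connected components: the simple roots {alpha_7, alpha_8} form a chain of 2 nodes with a double edge at one end; the terminal node there is the unique short simple root (B_2), and {alpha_1, alpha_2, alpha_3, alpha_4, alpha_5, alpha_6} form a chain of 4 nodes with a fork of two nodes at one end (D_6). A semisimple Lie algebra decomposes uniquely as the direct sum of simple ideals, one per connected component of its Dynkin diagram, so g ≅ B_2 ⊕ D_6 (dimension 10 + 66 = 76).

type B_2 ⊕ type D_6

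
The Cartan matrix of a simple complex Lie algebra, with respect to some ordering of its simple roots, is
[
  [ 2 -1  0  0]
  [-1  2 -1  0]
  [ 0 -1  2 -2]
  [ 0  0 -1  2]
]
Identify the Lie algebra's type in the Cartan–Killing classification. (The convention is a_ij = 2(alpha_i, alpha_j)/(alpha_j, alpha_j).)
The matrix has rank 4 with 2's on the diagonal. Reading the off-diagonal entries as Dynkin edges (a single edge where a_ij = a_ji = -1; a double or triple edge where a_ij * a_ji = 2 or 3), the diagram is a chain of 4 nodes with a double edge at one end; the terminal node there is the unique short simple root (B_4). One simple-root ordering that puts it in standard form is (alpha_1, alpha_2, alpha_3, alpha_4). So the algebra is type B_4, i.e. so(9).

type B_4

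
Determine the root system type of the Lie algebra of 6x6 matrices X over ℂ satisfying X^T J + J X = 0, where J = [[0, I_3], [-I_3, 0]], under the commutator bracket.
This is sp(6), which has dimension 6(6+1)/2 = 21 and rank 6/2 = 3. In the classification of classical Lie algebras, the symplectic algebra sp(2n) has type C_n; here n = 3, so the Dynkin diagram is a chain of 3 nodes with a double edge at one end; the terminal node there is the unique long simple root (C_3). Hence the type is C_3.

C_3 (sp(6))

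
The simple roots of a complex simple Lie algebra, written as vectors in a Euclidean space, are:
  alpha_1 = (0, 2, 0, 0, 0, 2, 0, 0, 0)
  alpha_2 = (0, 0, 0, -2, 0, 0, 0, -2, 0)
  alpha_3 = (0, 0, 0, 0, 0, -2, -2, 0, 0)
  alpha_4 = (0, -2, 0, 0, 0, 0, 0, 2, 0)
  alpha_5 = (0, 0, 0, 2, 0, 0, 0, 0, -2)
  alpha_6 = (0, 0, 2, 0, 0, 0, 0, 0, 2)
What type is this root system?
Compute the Cartan integers a_ij = 2(alpha_i, alpha_j)/(alpha_j, alpha_j); the resulting 6x6 Cartan matrix is
[[2, 0, -1, -1, 0, 0], [0, 2, 0, -1, -1, 0], [-1, 0, 2, 0, 0, 0], [-1, -1, 0, 2, 0, 0], [0, -1, 0, 0, 2, -1], [0, 0, 0, 0, -1, 2]].
All simple roots have the same length, so the diagram is simply laced. The associated Dynkin diagram is a chain of 6 nodes with single edges (A_6), so the type is A_6 (the algebra sl(7)).

A_6 (sl(7))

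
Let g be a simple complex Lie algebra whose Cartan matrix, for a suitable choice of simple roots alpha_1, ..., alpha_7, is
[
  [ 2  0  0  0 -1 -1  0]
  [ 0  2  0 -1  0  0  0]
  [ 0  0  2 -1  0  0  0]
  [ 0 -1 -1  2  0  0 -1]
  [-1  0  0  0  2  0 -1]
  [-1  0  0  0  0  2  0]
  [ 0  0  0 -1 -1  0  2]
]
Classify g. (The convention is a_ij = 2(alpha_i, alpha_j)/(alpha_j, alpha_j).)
D7

The matrix has rank 7 with 2's on the diagonal. Reading the off-diagonal entries as Dynkin edges (a single edge where a_ij = a_ji = -1; a double or triple edge where a_ij * a_ji = 2 or 3), the diagram is a chain of 5 nodes with a fork of two nodes at one end (D_7). One simple-root ordering that puts it in standard form is (alpha_6, alpha_1, alpha_5, alpha_7, alpha_4, alpha_2, alpha_3). So the algebra is type D_7, i.e. so(14).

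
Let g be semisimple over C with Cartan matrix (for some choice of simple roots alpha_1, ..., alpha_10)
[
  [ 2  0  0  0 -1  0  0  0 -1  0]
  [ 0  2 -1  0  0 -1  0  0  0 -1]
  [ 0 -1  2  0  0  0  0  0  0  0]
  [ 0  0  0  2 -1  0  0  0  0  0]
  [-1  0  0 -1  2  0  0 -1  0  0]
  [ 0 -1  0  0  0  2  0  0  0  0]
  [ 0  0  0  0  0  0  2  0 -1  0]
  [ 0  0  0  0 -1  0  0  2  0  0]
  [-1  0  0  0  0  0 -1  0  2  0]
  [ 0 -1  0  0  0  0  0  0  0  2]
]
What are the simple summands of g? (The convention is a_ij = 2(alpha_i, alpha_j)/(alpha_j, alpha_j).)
The diagram associated to this matrix has two connected components: the simple roots {alpha_2, alpha_3, alpha_6, alpha_10} form a chain of 2 nodes with a fork of two nodes at one end (D_4), and {alpha_1, alpha_4, alpha_5, alpha_7, alpha_8, alpha_9} form a chain of 4 nodes with a fork of two nodes at one end (D_6). A semisimple Lie algebra decomposes uniquely as the direct sum of simple ideals, one per connected component of its Dynkin diagram, so g ≅ D_4 ⊕ D_6 (dimension 28 + 66 = 94).

D_4 + D_6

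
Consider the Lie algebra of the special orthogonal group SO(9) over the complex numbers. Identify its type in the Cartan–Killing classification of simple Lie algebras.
This is so(9) with 9 odd, which has dimension 9(9-1)/2 = 36 and rank (9-1)/2 = 4. In the classification of classical Lie algebras, the orthogonal algebra so(2n+1) in an odd number of variables has type B_n; here n = 4, so the Dynkin diagram is a chain of 4 nodes with a double edge at one end; the terminal node there is the unique short simple root (B_4). Hence the type is B_4.

B_4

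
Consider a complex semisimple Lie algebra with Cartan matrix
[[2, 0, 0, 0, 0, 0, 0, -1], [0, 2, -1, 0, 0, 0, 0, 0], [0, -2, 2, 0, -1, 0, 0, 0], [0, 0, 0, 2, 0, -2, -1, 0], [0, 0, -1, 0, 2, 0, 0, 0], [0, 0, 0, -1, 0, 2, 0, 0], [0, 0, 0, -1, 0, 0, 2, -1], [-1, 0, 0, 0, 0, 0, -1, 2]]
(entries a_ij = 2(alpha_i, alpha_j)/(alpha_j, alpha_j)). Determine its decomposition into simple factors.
B_3 (so(7)) ⊕ B_5 (so(11))

The diagram associated to this matrix has two connected components: the simple roots {alpha_2, alpha_3, alpha_5} form a chain of 3 nodes with a double edge at one end; the terminal node there is the unique short simple root (B_3), and {alpha_1, alpha_4, alpha_6, alpha_7, alpha_8} form a chain of 5 nodes with a double edge at one end; the terminal node there is the unique short simple root (B_5). A semisimple Lie algebra decomposes uniquely as the direct sum of simple ideals, one per connected component of its Dynkin diagram, so g ≅ B_3 ⊕ B_5 (dimension 21 + 55 = 76).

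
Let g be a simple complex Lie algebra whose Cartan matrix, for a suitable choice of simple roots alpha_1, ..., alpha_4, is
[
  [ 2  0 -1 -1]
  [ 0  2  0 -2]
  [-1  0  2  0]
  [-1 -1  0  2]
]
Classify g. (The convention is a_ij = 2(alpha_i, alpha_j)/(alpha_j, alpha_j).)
The matrix has rank 4 with 2's on the diagonal. Reading the off-diagonal entries as Dynkin edges (a single edge where a_ij = a_ji = -1; a double or triple edge where a_ij * a_ji = 2 or 3), the diagram is a chain of 4 nodes with a double edge at one end; the terminal node there is the unique long simple root (C_4). One simple-root ordering that puts it in standard form is (alpha_3, alpha_1, alpha_4, alpha_2). So the algebra is type C_4, i.e. sp(8).

C4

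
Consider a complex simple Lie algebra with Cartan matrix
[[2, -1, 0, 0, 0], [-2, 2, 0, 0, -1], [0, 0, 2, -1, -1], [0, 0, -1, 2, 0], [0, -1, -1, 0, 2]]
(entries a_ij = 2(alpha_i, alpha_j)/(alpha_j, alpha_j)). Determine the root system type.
B5

The matrix has rank 5 with 2's on the diagonal. Reading the off-diagonal entries as Dynkin edges (a single edge where a_ij = a_ji = -1; a double or triple edge where a_ij * a_ji = 2 or 3), the diagram is a chain of 5 nodes with a double edge at one end; the terminal node there is the unique short simple root (B_5). One simple-root ordering that puts it in standard form is (alpha_4, alpha_3, alpha_5, alpha_2, alpha_1). So the algebra is type B_5, i.e. so(11).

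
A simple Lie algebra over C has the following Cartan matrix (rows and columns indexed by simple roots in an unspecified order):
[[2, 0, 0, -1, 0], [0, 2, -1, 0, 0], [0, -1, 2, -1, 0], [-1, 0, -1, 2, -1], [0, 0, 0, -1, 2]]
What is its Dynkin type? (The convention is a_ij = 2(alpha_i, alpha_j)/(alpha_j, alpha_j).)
D_5 (so(10))

The matrix has rank 5 with 2's on the diagonal. Reading the off-diagonal entries as Dynkin edges (a single edge where a_ij = a_ji = -1; a double or triple edge where a_ij * a_ji = 2 or 3), the diagram is a chain of 3 nodes with a fork of two nodes at one end (D_5). One simple-root ordering that puts it in standard form is (alpha_2, alpha_3, alpha_4, alpha_5, alpha_1). So the algebra is type D_5, i.e. so(10).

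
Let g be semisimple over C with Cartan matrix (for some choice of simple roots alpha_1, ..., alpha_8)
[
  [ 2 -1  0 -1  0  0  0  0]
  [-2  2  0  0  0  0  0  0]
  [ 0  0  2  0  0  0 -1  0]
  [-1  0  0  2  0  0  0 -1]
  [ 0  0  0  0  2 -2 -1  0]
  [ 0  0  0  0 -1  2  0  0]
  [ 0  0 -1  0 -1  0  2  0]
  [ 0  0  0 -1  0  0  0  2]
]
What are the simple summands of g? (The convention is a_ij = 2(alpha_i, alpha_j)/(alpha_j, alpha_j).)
type B_4 + type C_4

The diagram associated to this matrix has two connected components: the simple roots {alpha_3, alpha_5, alpha_6, alpha_7} form a chain of 4 nodes with a double edge at one end; the terminal node there is the unique short simple root (B_4), and {alpha_1, alpha_2, alpha_4, alpha_8} form a chain of 4 nodes with a double edge at one end; the terminal node there is the unique long simple root (C_4). A semisimple Lie algebra decomposes uniquely as the direct sum of simple ideals, one per connected component of its Dynkin diagram, so g ≅ B_4 ⊕ C_4 (dimension 36 + 36 = 72).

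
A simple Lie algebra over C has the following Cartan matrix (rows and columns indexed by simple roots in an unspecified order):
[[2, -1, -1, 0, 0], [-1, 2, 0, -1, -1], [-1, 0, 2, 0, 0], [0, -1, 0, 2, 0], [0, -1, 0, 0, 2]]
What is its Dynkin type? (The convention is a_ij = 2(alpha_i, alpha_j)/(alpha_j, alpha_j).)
The matrix has rank 5 with 2's on the diagonal. Reading the off-diagonal entries as Dynkin edges (a single edge where a_ij = a_ji = -1; a double or triple edge where a_ij * a_ji = 2 or 3), the diagram is a chain of 3 nodes with a fork of two nodes at one end (D_5). One simple-root ordering that puts it in standard form is (alpha_3, alpha_1, alpha_2, alpha_5, alpha_4). So the algebra is type D_5, i.e. so(10).

type D_5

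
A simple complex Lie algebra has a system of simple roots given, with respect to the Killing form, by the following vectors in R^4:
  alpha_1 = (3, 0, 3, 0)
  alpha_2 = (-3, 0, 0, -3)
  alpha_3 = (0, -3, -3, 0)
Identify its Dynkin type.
A_3 (sl(4))

Compute the Cartan integers a_ij = 2(alpha_i, alpha_j)/(alpha_j, alpha_j); the resulting 3x3 Cartan matrix is
[[2, -1, -1], [-1, 2, 0], [-1, 0, 2]].
All simple roots have the same length, so the diagram is simply laced. The associated Dynkin diagram is a chain of 3 nodes with single edges (A_3), so the type is A_3 (the algebra sl(4)).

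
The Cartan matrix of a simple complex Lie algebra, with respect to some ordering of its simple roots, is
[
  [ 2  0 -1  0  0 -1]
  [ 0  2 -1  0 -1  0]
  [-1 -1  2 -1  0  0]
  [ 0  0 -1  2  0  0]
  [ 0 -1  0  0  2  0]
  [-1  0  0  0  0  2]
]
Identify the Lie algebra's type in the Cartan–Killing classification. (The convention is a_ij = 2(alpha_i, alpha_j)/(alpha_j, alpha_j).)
The matrix has rank 6 with 2's on the diagonal. Reading the off-diagonal entries as Dynkin edges (a single edge where a_ij = a_ji = -1; a double or triple edge where a_ij * a_ji = 2 or 3), the diagram is a chain of 5 nodes with one extra node attached to the third node from one end (E_6). One simple-root ordering that puts it in standard form is (alpha_6, alpha_4, alpha_1, alpha_3, alpha_2, alpha_5). So the algebra is type E_6.

E_6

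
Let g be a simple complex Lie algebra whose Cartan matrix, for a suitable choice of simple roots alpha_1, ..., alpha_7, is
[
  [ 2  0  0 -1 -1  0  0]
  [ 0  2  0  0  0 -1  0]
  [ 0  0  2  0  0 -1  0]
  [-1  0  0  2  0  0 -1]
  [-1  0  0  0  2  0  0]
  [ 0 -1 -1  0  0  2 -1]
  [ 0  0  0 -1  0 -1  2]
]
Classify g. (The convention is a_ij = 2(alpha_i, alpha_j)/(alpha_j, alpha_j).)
D7

The matrix has rank 7 with 2's on the diagonal. Reading the off-diagonal entries as Dynkin edges (a single edge where a_ij = a_ji = -1; a double or triple edge where a_ij * a_ji = 2 or 3), the diagram is a chain of 5 nodes with a fork of two nodes at one end (D_7). One simple-root ordering that puts it in standard form is (alpha_5, alpha_1, alpha_4, alpha_7, alpha_6, alpha_3, alpha_2). So the algebra is type D_7, i.e. so(14).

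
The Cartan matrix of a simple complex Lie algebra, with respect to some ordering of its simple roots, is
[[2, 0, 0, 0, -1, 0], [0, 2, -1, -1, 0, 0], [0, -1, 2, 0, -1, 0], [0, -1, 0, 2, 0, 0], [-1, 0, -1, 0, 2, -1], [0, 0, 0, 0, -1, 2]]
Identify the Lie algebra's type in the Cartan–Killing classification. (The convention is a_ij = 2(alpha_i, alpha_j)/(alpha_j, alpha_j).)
The matrix has rank 6 with 2's on the diagonal. Reading the off-diagonal entries as Dynkin edges (a single edge where a_ij = a_ji = -1; a double or triple edge where a_ij * a_ji = 2 or 3), the diagram is a chain of 4 nodes with a fork of two nodes at one end (D_6). One simple-root ordering that puts it in standard form is (alpha_4, alpha_2, alpha_3, alpha_5, alpha_6, alpha_1). So the algebra is type D_6, i.e. so(12).

D6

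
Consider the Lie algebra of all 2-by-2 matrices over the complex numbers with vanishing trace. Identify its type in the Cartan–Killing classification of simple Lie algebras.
This is sl(2), which has dimension 2^2 - 1 = 3 and rank 2 - 1 = 1 (a Cartan subalgebra is the diagonal traceless matrices). In the classification of classical Lie algebras, the special linear algebra sl(n+1) has type A_n; here n = 1, so the Dynkin diagram is a chain of 1 nodes with single edges (A_1). Hence the type is A_1.

A_1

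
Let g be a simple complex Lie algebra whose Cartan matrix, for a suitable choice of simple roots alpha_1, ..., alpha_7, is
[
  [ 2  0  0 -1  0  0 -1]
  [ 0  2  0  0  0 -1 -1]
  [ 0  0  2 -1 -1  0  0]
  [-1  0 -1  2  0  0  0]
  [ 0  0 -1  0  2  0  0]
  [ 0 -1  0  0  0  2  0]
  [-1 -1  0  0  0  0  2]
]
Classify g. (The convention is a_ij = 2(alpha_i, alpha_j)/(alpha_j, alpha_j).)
A7

The matrix has rank 7 with 2's on the diagonal. Reading the off-diagonal entries as Dynkin edges (a single edge where a_ij = a_ji = -1; a double or triple edge where a_ij * a_ji = 2 or 3), the diagram is a chain of 7 nodes with single edges (A_7). One simple-root ordering that puts it in standard form is (alpha_6, alpha_2, alpha_7, alpha_1, alpha_4, alpha_3, alpha_5). So the algebra is type A_7, i.e. sl(8).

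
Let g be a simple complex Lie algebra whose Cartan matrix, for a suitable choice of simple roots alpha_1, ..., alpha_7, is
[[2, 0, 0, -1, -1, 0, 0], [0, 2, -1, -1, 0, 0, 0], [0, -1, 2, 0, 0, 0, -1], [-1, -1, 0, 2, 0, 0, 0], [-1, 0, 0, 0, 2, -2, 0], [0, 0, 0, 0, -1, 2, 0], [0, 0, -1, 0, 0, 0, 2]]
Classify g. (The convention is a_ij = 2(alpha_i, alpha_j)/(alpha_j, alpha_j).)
type B_7

The matrix has rank 7 with 2's on the diagonal. Reading the off-diagonal entries as Dynkin edges (a single edge where a_ij = a_ji = -1; a double or triple edge where a_ij * a_ji = 2 or 3), the diagram is a chain of 7 nodes with a double edge at one end; the terminal node there is the unique short simple root (B_7). One simple-root ordering that puts it in standard form is (alpha_7, alpha_3, alpha_2, alpha_4, alpha_1, alpha_5, alpha_6). So the algebra is type B_7, i.e. so(15).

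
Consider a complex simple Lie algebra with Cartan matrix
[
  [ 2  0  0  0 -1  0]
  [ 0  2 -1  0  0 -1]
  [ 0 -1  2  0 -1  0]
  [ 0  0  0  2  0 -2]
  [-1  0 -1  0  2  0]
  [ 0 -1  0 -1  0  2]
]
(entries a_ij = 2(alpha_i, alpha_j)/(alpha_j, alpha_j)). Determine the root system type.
type C_6

The matrix has rank 6 with 2's on the diagonal. Reading the off-diagonal entries as Dynkin edges (a single edge where a_ij = a_ji = -1; a double or triple edge where a_ij * a_ji = 2 or 3), the diagram is a chain of 6 nodes with a double edge at one end; the terminal node there is the unique long simple root (C_6). One simple-root ordering that puts it in standard form is (alpha_1, alpha_5, alpha_3, alpha_2, alpha_6, alpha_4). So the algebra is type C_6, i.e. sp(12).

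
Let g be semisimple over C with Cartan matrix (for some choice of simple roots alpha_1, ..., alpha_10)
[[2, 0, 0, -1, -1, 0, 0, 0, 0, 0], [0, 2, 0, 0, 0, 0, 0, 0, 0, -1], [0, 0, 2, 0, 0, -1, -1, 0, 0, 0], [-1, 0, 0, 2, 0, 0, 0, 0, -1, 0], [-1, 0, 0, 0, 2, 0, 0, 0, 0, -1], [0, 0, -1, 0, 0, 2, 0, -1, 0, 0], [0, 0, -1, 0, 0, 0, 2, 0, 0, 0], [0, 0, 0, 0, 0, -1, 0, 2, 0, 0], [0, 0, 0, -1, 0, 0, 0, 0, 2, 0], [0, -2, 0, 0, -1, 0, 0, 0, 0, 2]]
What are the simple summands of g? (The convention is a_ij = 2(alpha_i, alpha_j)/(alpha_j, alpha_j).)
A4 + B6

The diagram associated to this matrix has two connected components: the simple roots {alpha_3, alpha_6, alpha_7, alpha_8} form a chain of 4 nodes with single edges (A_4), and {alpha_1, alpha_2, alpha_4, alpha_5, alpha_9, alpha_10} form a chain of 6 nodes with a double edge at one end; the terminal node there is the unique short simple root (B_6). A semisimple Lie algebra decomposes uniquely as the direct sum of simple ideals, one per connected component of its Dynkin diagram, so g ≅ A_4 ⊕ B_6 (dimension 24 + 78 = 102).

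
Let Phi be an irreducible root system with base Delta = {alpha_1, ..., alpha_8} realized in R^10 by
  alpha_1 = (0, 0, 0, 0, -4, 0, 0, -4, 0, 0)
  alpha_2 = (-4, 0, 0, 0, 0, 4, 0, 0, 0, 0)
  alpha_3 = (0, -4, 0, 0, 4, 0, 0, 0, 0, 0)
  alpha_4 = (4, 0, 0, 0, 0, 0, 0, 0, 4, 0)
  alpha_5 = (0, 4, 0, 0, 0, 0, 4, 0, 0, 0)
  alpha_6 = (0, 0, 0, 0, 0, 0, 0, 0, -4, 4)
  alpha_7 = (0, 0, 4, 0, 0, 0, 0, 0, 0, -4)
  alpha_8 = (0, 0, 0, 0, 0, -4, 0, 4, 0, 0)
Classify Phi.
Compute the Cartan integers a_ij = 2(alpha_i, alpha_j)/(alpha_j, alpha_j); the resulting 8x8 Cartan matrix is
[[2, 0, -1, 0, 0, 0, 0, -1], [0, 2, 0, -1, 0, 0, 0, -1], [-1, 0, 2, 0, -1, 0, 0, 0], [0, -1, 0, 2, 0, -1, 0, 0], [0, 0, -1, 0, 2, 0, 0, 0], [0, 0, 0, -1, 0, 2, -1, 0], [0, 0, 0, 0, 0, -1, 2, 0], [-1, -1, 0, 0, 0, 0, 0, 2]].
All simple roots have the same length, so the diagram is simply laced. The associated Dynkin diagram is a chain of 8 nodes with single edges (A_8), so the type is A_8 (the algebra sl(9)).

A_8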